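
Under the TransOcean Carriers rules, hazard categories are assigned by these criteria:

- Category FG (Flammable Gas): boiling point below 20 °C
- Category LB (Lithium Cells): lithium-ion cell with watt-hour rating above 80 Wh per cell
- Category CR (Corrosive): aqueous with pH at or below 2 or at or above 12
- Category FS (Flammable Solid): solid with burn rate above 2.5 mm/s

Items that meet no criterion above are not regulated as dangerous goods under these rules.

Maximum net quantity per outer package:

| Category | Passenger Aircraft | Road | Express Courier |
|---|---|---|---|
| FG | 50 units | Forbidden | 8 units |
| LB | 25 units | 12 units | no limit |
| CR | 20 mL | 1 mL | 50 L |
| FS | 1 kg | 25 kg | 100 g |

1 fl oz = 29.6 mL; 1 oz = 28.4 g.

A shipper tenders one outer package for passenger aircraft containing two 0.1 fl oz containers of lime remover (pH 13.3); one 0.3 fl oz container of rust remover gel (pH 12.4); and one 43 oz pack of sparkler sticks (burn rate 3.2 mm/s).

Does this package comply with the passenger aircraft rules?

Lime remover: pH 13.3 ≥ 12 → Category CR (Corrosive).
The rust remover gel has pH 12.4, which is ≥ 12, so it is Category CR (Corrosive).
Sparkler sticks: burn rate 3.2 mm/s > 2.5 mm/s → Category FS (Flammable Solid).
Category FS quantity: one 43 oz pack = 1221.2 g.
That exceeds the Category FS passenger aircraft limit of 1 kg.
Category CR net quantity: (two 0.1 fl oz containers = 5.92 mL) + (one 0.3 fl oz container = 8.88 mL) = 14.8 mL.
That is within the Category CR passenger aircraft limit of 20 mL.

No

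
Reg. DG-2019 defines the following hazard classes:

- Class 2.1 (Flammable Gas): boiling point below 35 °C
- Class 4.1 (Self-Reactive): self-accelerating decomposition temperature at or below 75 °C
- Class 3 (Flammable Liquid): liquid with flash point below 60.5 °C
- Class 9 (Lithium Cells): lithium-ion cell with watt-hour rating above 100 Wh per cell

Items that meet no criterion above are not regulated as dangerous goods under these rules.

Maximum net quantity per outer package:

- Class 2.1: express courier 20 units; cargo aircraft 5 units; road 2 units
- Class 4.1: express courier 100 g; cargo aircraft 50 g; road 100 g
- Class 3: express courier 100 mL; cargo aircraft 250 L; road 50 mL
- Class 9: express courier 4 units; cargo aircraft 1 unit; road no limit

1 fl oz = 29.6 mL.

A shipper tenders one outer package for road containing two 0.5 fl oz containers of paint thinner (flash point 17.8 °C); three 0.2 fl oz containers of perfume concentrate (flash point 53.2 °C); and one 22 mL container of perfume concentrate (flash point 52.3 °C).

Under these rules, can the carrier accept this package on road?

Flash point 17.8 °C meets the Class 3 criterion (Flammable Liquid), so the paint thinner is Class 3.
Perfume concentrate: flash point 53.2 °C < 60.5 °C → Class 3 (Flammable Liquid).
The perfume concentrate has flash point 52.3 °C, which is < 60.5 °C, so it is Class 3 (Flammable Liquid).
Total Class 3: (two 0.5 fl oz containers = 29.6 mL) + (three 0.2 fl oz containers = 17.76 mL) + 22 mL = 69.36 mL.
That exceeds the Class 3 road limit of 50 mL.

No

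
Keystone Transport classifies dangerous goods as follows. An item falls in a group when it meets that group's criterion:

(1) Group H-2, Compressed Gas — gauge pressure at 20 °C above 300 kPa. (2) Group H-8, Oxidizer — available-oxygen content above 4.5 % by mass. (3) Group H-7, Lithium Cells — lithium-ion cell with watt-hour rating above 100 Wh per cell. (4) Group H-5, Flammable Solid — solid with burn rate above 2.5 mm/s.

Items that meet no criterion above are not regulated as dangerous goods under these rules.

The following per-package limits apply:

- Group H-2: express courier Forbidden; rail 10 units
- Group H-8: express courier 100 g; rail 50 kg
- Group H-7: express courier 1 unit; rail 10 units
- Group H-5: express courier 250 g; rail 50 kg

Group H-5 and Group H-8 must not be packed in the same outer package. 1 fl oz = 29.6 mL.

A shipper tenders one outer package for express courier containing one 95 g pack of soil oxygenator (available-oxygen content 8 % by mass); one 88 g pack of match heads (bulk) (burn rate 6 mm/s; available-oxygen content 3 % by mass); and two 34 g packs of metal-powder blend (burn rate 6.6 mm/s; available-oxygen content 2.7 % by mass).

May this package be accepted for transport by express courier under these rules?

Soil oxygenator: available-oxygen content 8 % by mass > 4.5 % by mass → Group H-8 (Oxidizer).
Burn rate 6 mm/s meets the Group H-5 criterion (Flammable Solid), so the match heads (bulk) are Group H-5.
Metal-powder blend: burn rate 6.6 mm/s > 2.5 mm/s → Group H-5 (Flammable Solid).
Group H-5 net quantity: 88 g + (two 34 g packs = 68 g) = 156 g.
That is within the Group H-5 express courier limit of 250 g.
Group H-8 quantity: 95 g.
95 g is within the express courier limit of 100 g for Group H-8.
Group H-5 and Group H-8 may not share an outer package.

No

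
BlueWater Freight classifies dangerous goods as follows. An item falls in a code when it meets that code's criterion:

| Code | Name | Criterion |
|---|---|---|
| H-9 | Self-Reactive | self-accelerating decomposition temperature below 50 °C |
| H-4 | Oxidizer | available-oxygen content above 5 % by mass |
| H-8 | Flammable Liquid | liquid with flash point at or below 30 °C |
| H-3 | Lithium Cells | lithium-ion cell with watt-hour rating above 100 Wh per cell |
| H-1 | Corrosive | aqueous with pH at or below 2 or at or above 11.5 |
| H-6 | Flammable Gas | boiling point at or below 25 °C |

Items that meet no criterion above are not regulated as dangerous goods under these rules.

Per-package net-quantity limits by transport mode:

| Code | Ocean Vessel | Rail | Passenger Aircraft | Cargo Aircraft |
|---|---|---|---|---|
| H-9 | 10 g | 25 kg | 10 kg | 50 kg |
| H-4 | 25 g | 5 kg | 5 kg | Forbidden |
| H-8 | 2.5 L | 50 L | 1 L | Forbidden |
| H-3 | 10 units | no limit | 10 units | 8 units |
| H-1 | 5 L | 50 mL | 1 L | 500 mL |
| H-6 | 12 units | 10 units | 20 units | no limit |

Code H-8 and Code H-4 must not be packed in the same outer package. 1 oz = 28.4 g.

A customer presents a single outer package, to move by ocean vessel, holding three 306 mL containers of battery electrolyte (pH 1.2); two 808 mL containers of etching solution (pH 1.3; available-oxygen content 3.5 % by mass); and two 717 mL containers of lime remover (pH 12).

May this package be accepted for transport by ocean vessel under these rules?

pH 1.2 meets the Code H-1 criterion (Corrosive), so the battery electrolyte is Code H-1.
The etching solution has pH 1.3, which is ≤ 2, so it is Code H-1 (Corrosive).
With pH 12 (≥ 11.5), the lime remover falls in Code H-1.
Code H-1 net quantity: (three 306 mL containers = 918 mL) + (two 808 mL containers = 1.616 L) + (two 717 mL containers = 1.434 L) = 3.968 L.
3.968 L is within the ocean vessel limit of 5 L for Code H-1.

Yes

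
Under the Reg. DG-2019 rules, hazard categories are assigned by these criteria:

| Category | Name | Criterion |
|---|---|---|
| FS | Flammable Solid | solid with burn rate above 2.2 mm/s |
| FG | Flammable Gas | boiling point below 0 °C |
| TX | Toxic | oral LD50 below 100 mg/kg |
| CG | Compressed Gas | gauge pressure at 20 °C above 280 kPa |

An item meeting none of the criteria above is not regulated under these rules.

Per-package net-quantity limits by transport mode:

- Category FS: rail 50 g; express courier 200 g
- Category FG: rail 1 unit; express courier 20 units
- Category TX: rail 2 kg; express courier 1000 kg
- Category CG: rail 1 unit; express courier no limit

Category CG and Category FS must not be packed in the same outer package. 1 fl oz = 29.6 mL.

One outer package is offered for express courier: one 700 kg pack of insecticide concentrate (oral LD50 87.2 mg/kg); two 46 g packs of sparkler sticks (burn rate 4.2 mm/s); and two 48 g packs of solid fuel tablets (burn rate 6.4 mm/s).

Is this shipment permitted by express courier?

Yes

The insecticide concentrate has oral LD50 87.2 mg/kg, which is < 100 mg/kg, so it is Category TX (Toxic).
Burn rate 4.2 mm/s meets the Category FS criterion (Flammable Solid), so the sparkler sticks are Category FS.
With burn rate 6.4 mm/s (> 2.2 mm/s), the solid fuel tablets fall in Category FS.
Total Category FS: (two 46 g packs = 92 g) + (two 48 g packs = 96 g) = 188 g.
188 g ≤ 200 g (express courier limit, Category FS) — within limit.
Category TX quantity: 700 kg.
That is within the Category TX express courier limit of 1000 kg.
The segregation rule (Category CG with Category FS) does not apply to Category FS with Category TX.
Every hazard category is within its express courier limit and no segregation rule is violated.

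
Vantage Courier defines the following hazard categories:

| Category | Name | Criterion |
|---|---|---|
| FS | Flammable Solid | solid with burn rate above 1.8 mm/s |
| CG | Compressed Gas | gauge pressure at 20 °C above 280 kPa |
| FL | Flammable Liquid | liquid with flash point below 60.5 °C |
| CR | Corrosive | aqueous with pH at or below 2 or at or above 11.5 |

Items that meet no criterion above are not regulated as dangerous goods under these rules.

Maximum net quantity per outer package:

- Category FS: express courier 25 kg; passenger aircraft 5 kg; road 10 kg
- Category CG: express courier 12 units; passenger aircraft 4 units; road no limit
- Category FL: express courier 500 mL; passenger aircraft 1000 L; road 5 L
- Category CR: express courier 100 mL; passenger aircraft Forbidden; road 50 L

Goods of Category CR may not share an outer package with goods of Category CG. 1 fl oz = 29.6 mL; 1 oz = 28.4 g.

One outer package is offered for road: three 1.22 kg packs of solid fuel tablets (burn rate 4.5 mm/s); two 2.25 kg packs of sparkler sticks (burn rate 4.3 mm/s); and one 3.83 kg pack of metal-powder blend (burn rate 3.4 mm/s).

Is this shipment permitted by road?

The solid fuel tablets have burn rate 4.5 mm/s, which is > 1.8 mm/s, so they are Category FS (Flammable Solid).
Sparkler sticks: burn rate 4.3 mm/s > 1.8 mm/s → Category FS (Flammable Solid).
Burn rate 3.4 mm/s meets the Category FS criterion (Flammable Solid), so the metal-powder blend is Category FS.
Total Category FS: (three 1.22 kg packs = 3.66 kg) + (two 2.25 kg packs = 4.5 kg) + 3.83 kg = 11.99 kg.
11.99 kg > 10 kg (road limit, Category FS) — over the limit.

No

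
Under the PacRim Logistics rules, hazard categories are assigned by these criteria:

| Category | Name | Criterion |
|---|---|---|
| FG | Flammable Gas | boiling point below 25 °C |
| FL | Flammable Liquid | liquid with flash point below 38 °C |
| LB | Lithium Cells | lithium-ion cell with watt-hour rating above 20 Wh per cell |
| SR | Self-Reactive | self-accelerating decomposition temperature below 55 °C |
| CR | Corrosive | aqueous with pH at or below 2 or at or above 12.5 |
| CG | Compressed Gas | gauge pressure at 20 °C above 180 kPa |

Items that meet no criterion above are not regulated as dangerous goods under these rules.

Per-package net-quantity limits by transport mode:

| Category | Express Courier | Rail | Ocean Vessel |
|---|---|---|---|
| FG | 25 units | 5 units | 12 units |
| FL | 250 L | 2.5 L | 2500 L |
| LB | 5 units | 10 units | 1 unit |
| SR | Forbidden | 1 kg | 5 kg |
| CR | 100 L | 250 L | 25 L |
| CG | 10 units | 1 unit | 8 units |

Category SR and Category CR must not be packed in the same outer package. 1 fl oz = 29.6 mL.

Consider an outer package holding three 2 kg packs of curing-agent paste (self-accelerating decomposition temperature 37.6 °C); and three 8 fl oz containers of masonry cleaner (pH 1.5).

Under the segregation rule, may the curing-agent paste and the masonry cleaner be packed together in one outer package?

Self-accelerating decomposition temperature 37.6 °C meets the Category SR criterion (Self-Reactive), so the curing-agent paste is Category SR.
With pH 1.5 (≤ 2), the masonry cleaner falls in Category CR.
Category SR and Category CR may not share an outer package.

No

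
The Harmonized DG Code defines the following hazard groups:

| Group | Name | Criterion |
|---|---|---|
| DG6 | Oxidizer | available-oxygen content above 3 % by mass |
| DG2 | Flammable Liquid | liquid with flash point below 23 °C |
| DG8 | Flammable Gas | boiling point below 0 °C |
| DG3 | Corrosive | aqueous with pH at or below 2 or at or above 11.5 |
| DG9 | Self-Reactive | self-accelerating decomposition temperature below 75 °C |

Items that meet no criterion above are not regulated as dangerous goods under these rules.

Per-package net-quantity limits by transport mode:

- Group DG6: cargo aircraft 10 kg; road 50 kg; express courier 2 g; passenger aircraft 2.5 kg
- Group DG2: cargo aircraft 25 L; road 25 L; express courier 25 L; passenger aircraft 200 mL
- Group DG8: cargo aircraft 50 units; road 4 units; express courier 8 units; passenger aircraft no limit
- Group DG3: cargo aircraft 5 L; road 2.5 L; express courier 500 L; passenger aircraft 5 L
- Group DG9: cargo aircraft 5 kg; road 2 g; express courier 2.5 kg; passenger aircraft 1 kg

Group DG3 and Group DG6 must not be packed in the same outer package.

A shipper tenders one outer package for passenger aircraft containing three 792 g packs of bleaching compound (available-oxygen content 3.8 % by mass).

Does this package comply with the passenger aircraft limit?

Bleaching compound: available-oxygen content 3.8 % by mass > 3 % by mass → Group DG6 (Oxidizer).
Group DG6 quantity: three 792 g packs = 2.376 kg.
2.376 kg is within the passenger aircraft limit of 2.5 kg for Group DG6.

Yes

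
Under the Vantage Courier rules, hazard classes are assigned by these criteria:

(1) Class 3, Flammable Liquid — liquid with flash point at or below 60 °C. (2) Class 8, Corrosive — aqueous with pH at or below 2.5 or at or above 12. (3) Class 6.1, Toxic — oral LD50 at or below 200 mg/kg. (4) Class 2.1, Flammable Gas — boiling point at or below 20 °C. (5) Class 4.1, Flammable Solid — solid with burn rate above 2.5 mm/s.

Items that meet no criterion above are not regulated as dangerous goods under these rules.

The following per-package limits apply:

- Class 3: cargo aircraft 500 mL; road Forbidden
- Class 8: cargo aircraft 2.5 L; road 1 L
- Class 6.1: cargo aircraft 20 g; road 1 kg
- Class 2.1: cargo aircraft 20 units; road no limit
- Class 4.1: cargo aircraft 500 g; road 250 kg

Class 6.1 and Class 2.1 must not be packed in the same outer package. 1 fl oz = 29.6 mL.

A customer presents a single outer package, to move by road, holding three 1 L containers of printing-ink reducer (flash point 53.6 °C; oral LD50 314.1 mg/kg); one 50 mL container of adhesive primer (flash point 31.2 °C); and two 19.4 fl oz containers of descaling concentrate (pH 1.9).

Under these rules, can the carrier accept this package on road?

No

Flash point 53.6 °C meets the Class 3 criterion (Flammable Liquid), so the printing-ink reducer is Class 3.
Adhesive primer: flash point 31.2 °C ≤ 60 °C → Class 3 (Flammable Liquid).
pH 1.9 meets the Class 8 criterion (Corrosive), so the descaling concentrate is Class 8.
Class 8 quantity: two 19.4 fl oz containers = 1148.48 mL.
1148.48 mL > 1 L (road limit, Class 8) — over the limit.
Class 3 net quantity: (three 1 L containers = 3 L) + 50 mL = 3.05 L.
Class 3 is Forbidden by road.
The segregation rule (Class 6.1 with Class 2.1) does not apply to Class 8 with Class 3.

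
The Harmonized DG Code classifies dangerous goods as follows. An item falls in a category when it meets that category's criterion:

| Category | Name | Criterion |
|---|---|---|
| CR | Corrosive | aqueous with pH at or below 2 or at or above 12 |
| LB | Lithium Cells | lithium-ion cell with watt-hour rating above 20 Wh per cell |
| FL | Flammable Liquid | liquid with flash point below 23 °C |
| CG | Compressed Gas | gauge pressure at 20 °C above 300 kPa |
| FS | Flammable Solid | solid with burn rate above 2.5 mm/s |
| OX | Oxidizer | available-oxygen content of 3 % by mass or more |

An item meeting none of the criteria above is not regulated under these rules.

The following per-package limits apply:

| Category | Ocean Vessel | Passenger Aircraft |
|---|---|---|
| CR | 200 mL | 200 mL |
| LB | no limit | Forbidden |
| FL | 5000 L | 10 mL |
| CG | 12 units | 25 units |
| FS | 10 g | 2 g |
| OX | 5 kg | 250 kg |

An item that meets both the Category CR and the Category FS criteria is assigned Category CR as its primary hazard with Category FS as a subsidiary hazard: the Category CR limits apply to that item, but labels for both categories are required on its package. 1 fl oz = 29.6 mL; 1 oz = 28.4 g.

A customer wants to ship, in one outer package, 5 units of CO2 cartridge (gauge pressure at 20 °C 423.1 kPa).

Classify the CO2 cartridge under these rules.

CO2 cartridge: gauge pressure at 20 °C 423.1 kPa > 300 kPa → Category CG (Compressed Gas).

Category CG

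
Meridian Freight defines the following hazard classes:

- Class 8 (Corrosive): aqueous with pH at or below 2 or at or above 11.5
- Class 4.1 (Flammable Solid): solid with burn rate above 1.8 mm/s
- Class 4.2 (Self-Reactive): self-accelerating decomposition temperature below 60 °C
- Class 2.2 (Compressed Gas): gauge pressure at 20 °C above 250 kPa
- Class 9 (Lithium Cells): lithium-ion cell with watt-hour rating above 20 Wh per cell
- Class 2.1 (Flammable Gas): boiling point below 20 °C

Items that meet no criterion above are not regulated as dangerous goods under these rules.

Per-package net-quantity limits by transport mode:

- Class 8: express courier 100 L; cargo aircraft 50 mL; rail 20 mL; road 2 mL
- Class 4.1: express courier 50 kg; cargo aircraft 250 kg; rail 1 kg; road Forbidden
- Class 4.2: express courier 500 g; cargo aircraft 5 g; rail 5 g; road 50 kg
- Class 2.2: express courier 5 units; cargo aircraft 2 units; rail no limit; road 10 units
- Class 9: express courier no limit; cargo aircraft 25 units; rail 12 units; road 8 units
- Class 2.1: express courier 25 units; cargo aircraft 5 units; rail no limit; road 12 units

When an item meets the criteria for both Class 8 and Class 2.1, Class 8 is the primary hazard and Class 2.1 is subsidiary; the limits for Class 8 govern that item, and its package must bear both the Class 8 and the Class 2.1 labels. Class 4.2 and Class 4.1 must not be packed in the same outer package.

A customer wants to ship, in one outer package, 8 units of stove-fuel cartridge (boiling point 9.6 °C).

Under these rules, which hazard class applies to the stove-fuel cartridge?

Class 2.1

Stove-fuel cartridge: boiling point 9.6 °C < 20 °C → Class 2.1 (Flammable Gas).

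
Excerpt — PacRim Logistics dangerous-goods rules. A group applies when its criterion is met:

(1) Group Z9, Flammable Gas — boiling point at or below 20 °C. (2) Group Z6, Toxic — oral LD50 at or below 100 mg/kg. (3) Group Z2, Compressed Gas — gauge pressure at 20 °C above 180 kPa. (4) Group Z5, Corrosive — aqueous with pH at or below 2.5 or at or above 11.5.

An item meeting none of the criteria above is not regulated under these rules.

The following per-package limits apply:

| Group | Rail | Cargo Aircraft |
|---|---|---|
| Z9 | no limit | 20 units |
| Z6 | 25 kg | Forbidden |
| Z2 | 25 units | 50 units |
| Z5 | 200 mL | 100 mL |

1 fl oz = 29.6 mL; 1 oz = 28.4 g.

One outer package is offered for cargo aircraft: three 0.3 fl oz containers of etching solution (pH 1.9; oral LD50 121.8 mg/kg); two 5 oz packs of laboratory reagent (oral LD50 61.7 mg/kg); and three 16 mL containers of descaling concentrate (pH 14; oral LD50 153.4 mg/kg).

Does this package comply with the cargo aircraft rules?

No

Etching solution: pH 1.9 ≤ 2.5 → Group Z5 (Corrosive).
Laboratory reagent: oral LD50 61.7 mg/kg ≤ 100 mg/kg → Group Z6 (Toxic).
With pH 14 (≥ 11.5), the descaling concentrate falls in Group Z5.
Group Z6 quantity: two 5 oz packs = 284 g.
By cargo aircraft, Group Z6 is Forbidden regardless of quantity.
Total Group Z5: (three 0.3 fl oz containers = 26.64 mL) + (three 16 mL containers = 48 mL) = 74.64 mL.
74.64 mL ≤ 100 mL (cargo aircraft limit, Group Z5) — within limit.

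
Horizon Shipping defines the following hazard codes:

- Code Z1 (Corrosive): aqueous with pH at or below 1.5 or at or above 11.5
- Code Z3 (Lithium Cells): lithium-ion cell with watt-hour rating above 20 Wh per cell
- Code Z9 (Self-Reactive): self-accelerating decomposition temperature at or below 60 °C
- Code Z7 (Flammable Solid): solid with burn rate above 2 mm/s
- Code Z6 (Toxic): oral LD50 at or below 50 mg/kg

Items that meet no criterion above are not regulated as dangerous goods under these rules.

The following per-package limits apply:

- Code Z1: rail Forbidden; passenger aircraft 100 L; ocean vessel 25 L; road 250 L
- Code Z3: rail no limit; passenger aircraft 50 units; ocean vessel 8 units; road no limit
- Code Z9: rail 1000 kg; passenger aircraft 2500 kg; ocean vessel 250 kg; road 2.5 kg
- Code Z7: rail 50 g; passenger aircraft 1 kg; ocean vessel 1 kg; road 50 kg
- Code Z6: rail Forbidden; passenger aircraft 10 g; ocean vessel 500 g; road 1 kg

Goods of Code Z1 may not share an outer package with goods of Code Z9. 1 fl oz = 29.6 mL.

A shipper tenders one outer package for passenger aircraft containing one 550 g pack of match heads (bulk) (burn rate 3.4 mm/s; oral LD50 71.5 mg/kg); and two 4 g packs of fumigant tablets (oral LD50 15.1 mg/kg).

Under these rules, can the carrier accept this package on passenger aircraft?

Yes

Burn rate 3.4 mm/s meets the Code Z7 criterion (Flammable Solid), so the match heads (bulk) are Code Z7.
The fumigant tablets have oral LD50 15.1 mg/kg, which is ≤ 50 mg/kg, so they are Code Z6 (Toxic).
Code Z6 quantity: two 4 g packs = 8 g.
That is within the Code Z6 passenger aircraft limit of 10 g.
Code Z7 quantity: 550 g.
550 g is within the passenger aircraft limit of 1 kg for Code Z7.
The segregation rule (Code Z1 with Code Z9) does not apply to Code Z6 with Code Z7.
Every hazard code is within its passenger aircraft limit and no segregation rule is violated.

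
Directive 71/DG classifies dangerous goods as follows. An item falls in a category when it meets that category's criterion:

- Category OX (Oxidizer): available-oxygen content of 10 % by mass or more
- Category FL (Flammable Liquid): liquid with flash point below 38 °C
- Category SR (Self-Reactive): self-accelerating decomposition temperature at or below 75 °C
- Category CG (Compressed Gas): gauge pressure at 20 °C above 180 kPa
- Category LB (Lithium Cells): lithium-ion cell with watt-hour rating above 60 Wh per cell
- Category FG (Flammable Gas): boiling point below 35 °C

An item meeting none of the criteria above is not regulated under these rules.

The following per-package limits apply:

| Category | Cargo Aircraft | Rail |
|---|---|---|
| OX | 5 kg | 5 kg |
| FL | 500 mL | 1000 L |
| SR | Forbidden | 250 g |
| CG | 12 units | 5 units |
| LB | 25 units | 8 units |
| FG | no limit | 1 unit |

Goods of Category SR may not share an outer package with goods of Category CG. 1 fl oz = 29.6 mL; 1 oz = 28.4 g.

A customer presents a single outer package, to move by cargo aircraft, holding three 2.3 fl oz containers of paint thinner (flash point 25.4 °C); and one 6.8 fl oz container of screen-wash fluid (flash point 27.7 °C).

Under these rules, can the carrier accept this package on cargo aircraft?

The paint thinner has flash point 25.4 °C, which is < 38 °C, so it is Category FL (Flammable Liquid).
Flash point 27.7 °C meets the Category FL criterion (Flammable Liquid), so the screen-wash fluid is Category FL.
Total Category FL: (three 2.3 fl oz containers = 204.24 mL) + (one 6.8 fl oz container = 201.28 mL) = 405.52 mL.
405.52 mL ≤ 500 mL (cargo aircraft limit, Category FL) — within limit.

Yes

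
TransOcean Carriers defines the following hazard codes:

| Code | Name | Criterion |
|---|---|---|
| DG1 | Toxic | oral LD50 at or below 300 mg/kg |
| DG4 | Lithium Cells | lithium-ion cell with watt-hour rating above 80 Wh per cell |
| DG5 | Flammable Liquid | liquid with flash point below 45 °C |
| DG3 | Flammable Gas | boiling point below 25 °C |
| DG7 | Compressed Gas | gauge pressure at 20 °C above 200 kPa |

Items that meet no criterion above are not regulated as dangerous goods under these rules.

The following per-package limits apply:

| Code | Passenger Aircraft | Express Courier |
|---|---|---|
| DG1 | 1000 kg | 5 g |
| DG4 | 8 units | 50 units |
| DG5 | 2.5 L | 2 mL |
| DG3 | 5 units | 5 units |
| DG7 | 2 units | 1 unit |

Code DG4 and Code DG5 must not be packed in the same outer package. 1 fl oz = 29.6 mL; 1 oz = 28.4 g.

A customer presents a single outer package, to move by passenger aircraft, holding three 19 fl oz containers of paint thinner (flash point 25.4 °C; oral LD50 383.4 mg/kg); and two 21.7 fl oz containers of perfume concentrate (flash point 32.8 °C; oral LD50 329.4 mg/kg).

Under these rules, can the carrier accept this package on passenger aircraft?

Paint thinner: flash point 25.4 °C < 45 °C → Code DG5 (Flammable Liquid).
Perfume concentrate: flash point 32.8 °C < 45 °C → Code DG5 (Flammable Liquid).
Total Code DG5: (three 19 fl oz containers = 1687.2 mL) + (two 21.7 fl oz containers = 1284.64 mL) = 2971.84 mL.
2971.84 mL > 2.5 L (passenger aircraft limit, Code DG5) — over the limit.

No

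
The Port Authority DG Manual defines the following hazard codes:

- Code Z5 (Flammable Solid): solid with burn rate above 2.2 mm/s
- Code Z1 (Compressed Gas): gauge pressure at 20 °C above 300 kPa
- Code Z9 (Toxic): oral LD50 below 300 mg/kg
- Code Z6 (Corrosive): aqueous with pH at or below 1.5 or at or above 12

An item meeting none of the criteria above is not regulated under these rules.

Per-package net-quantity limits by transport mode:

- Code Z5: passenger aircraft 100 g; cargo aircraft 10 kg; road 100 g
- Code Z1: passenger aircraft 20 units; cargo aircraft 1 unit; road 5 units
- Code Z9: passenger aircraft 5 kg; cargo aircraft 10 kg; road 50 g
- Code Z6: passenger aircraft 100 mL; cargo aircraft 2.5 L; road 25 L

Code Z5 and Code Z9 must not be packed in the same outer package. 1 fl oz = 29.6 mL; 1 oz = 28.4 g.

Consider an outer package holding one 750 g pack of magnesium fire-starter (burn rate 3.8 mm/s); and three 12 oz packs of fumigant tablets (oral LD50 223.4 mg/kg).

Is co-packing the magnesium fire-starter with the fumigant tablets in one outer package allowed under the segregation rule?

With burn rate 3.8 mm/s (> 2.2 mm/s), the magnesium fire-starter falls in Code Z5.
Oral LD50 223.4 mg/kg meets the Code Z9 criterion (Toxic), so the fumigant tablets are Code Z9.
Code Z5 and Code Z9 may not share an outer package.

No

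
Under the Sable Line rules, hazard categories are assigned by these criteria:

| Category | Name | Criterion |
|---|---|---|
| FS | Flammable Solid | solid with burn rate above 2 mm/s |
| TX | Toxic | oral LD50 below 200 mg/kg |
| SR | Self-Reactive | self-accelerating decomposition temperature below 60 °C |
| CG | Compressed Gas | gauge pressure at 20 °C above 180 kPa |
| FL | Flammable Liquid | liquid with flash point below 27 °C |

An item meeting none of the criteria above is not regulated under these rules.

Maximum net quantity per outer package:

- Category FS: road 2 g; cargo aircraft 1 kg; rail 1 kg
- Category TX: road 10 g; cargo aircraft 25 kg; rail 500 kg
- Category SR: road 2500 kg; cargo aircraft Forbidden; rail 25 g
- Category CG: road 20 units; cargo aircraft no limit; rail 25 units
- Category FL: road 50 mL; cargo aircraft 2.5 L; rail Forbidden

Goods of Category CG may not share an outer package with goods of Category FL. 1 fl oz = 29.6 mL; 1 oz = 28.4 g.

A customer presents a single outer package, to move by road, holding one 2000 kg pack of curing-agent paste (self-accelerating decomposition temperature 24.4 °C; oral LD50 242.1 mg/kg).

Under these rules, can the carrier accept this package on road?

Curing-agent paste: self-accelerating decomposition temperature 24.4 °C < 60 °C → Category SR (Self-Reactive).
Category SR quantity: 2000 kg.
That is within the Category SR road limit of 2500 kg.

Yes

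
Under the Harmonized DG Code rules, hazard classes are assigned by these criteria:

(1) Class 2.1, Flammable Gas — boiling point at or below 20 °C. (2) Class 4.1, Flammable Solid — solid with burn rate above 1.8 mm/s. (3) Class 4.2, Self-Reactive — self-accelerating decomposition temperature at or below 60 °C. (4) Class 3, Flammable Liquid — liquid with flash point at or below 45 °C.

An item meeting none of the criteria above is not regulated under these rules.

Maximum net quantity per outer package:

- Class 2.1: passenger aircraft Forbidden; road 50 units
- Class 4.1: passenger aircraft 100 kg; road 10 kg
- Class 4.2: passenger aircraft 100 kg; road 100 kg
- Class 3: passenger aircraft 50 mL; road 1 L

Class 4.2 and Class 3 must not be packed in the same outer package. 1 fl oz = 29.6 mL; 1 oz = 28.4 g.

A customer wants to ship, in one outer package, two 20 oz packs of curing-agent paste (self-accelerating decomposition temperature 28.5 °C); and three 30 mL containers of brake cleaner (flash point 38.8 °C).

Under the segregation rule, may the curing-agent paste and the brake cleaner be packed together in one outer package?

No

Curing-agent paste: self-accelerating decomposition temperature 28.5 °C ≤ 60 °C → Class 4.2 (Self-Reactive).
Flash point 38.8 °C meets the Class 3 criterion (Flammable Liquid), so the brake cleaner is Class 3.
Class 4.2 and Class 3 may not share an outer package.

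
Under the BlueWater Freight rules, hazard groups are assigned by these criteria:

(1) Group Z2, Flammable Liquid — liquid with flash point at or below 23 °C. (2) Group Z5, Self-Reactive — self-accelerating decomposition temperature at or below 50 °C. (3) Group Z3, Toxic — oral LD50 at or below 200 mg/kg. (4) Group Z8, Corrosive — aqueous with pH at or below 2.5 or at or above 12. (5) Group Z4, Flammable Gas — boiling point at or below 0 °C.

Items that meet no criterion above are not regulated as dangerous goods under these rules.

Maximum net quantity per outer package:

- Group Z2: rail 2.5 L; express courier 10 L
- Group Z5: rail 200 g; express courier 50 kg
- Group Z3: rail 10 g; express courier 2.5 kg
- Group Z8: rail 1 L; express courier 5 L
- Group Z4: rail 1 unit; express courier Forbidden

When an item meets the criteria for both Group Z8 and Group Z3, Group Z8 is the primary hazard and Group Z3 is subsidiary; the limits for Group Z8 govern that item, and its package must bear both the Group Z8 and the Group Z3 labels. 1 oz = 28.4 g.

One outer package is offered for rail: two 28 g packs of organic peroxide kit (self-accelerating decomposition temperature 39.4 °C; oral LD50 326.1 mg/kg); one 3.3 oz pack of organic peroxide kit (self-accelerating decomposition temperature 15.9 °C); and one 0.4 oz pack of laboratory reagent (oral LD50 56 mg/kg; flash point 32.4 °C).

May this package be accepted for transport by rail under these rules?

Self-accelerating decomposition temperature 39.4 °C meets the Group Z5 criterion (Self-Reactive), so the organic peroxide kit is Group Z5.
With self-accelerating decomposition temperature 15.9 °C (≤ 50 °C), the organic peroxide kit falls in Group Z5.
The laboratory reagent has oral LD50 56 mg/kg, which is ≤ 200 mg/kg, so it is Group Z3 (Toxic).
Group Z3 quantity: one 0.4 oz pack = 11.36 g.
11.36 g exceeds the rail limit of 10 g for Group Z3.
Total Group Z5: (two 28 g packs = 56 g) + (one 3.3 oz pack = 93.72 g) = 149.72 g.
149.72 g is within the rail limit of 200 g for Group Z5.

No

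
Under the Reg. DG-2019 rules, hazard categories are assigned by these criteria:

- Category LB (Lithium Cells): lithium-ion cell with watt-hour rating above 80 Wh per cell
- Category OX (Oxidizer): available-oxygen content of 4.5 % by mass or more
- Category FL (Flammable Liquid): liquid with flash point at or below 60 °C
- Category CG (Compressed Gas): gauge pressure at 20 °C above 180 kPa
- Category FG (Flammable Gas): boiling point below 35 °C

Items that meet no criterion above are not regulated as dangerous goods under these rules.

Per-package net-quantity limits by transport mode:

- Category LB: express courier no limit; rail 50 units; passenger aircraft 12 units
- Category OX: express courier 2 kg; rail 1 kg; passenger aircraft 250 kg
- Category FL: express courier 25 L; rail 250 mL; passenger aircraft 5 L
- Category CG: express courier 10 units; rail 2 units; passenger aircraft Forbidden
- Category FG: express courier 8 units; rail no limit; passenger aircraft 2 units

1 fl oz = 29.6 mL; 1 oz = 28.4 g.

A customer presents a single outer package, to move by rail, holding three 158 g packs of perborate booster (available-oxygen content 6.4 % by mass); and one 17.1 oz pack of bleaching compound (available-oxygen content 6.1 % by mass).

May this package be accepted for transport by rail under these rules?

Perborate booster: available-oxygen content 6.4 % by mass ≥ 4.5 % by mass → Category OX (Oxidizer).
Available-oxygen content 6.1 % by mass meets the Category OX criterion (Oxidizer), so the bleaching compound is Category OX.
Category OX net quantity: (three 158 g packs = 474 g) + (one 17.1 oz pack = 485.64 g) = 959.64 g.
959.64 g ≤ 1 kg (rail limit, Category OX) — within limit.

Yes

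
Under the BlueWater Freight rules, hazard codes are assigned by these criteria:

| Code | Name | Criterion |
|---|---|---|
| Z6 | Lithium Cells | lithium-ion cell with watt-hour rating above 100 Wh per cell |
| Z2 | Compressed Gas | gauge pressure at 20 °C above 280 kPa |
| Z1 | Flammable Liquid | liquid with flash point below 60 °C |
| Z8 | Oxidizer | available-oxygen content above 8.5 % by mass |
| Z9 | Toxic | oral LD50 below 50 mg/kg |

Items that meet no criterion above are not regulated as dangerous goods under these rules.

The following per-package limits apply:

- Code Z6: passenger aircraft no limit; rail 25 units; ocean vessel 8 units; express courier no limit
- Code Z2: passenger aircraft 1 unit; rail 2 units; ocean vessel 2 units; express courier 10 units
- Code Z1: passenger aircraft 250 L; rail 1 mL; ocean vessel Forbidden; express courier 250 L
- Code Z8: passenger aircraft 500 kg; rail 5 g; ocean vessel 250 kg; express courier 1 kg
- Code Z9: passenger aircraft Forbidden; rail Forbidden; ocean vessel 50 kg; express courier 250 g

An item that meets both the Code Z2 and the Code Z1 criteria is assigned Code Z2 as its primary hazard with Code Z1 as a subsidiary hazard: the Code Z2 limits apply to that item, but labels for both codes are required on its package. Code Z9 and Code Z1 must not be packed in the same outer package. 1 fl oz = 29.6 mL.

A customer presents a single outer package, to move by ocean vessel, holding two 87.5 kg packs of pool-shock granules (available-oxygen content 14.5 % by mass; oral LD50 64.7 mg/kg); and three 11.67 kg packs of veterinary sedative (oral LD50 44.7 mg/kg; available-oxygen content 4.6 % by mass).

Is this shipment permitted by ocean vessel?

Yes

With available-oxygen content 14.5 % by mass (> 8.5 % by mass), the pool-shock granules fall in Code Z8.
With oral LD50 44.7 mg/kg (< 50 mg/kg), the veterinary sedative falls in Code Z9.
Code Z9 quantity: three 11.67 kg packs = 35.01 kg.
35.01 kg ≤ 50 kg (ocean vessel limit, Code Z9) — within limit.
Code Z8 quantity: two 87.5 kg packs = 175 kg.
175 kg is within the ocean vessel limit of 250 kg for Code Z8.
The segregation rule (Code Z9 with Code Z1) does not apply to Code Z9 with Code Z8.
Every hazard code is within its ocean vessel limit and no segregation rule is violated.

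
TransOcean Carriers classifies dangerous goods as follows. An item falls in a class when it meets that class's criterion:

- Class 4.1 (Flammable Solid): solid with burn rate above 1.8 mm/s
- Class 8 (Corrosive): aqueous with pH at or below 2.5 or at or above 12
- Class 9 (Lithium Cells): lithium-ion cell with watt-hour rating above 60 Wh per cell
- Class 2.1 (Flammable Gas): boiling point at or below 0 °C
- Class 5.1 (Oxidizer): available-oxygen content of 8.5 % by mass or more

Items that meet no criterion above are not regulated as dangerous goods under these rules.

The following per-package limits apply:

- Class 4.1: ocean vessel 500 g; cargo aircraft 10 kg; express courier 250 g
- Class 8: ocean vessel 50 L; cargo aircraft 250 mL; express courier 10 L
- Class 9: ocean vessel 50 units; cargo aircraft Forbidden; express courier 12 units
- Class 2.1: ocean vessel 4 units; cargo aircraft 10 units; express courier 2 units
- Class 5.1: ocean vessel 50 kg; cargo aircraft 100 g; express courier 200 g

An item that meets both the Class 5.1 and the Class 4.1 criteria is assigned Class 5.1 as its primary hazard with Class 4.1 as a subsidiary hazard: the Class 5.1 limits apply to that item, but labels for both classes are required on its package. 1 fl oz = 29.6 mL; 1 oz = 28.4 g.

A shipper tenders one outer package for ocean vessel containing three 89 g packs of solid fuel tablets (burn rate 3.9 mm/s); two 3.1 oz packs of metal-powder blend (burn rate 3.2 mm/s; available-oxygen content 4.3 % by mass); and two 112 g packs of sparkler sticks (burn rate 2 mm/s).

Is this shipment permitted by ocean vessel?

No

Solid fuel tablets: burn rate 3.9 mm/s > 1.8 mm/s → Class 4.1 (Flammable Solid).
The metal-powder blend has burn rate 3.2 mm/s, which is > 1.8 mm/s, so it is Class 4.1 (Flammable Solid).
The sparkler sticks have burn rate 2 mm/s, which is > 1.8 mm/s, so they are Class 4.1 (Flammable Solid).
Total Class 4.1: (three 89 g packs = 267 g) + (two 3.1 oz packs = 176.08 g) + (two 112 g packs = 224 g) = 667.08 g.
667.08 g > 500 g (ocean vessel limit, Class 4.1) — over the limit.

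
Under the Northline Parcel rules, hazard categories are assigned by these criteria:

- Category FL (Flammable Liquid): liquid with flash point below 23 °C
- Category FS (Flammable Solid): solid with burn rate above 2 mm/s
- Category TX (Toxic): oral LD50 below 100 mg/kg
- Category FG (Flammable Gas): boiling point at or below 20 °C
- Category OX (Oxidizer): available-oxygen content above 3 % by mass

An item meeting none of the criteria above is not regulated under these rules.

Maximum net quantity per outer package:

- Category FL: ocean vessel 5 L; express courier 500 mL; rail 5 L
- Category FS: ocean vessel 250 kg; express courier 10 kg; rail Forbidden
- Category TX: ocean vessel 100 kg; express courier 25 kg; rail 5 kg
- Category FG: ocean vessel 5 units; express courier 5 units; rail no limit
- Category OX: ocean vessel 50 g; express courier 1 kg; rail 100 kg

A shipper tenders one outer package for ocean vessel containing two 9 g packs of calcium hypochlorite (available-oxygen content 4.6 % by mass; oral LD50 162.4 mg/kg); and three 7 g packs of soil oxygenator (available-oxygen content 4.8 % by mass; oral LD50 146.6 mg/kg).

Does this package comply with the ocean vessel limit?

Calcium hypochlorite: available-oxygen content 4.6 % by mass > 3 % by mass → Category OX (Oxidizer).
With available-oxygen content 4.8 % by mass (> 3 % by mass), the soil oxygenator falls in Category OX.
Category OX net quantity: (two 9 g packs = 18 g) + (three 7 g packs = 21 g) = 39 g.
39 g ≤ 50 g (ocean vessel limit, Category OX) — within limit.

Yes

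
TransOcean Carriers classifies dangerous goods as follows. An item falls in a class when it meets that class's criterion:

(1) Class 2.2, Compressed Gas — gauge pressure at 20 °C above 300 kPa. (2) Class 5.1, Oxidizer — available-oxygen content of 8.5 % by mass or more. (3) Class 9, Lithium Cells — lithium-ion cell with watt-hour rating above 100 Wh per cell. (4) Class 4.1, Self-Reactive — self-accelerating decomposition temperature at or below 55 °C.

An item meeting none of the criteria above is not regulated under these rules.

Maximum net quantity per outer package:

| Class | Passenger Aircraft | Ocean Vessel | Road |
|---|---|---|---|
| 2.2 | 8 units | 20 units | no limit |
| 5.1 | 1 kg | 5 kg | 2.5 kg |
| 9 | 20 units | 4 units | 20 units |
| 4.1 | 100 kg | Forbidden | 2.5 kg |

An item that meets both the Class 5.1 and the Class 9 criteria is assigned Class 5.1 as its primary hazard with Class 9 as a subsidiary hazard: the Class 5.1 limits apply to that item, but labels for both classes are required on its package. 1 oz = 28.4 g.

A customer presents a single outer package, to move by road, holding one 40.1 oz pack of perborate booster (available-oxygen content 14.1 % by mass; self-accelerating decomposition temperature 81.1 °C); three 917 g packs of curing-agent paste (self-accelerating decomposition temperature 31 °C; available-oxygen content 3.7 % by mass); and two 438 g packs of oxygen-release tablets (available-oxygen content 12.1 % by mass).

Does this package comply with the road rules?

No

The perborate booster has available-oxygen content 14.1 % by mass, which is ≥ 8.5 % by mass, so it is Class 5.1 (Oxidizer).
Self-accelerating decomposition temperature 31 °C meets the Class 4.1 criterion (Self-Reactive), so the curing-agent paste is Class 4.1.
With available-oxygen content 12.1 % by mass (≥ 8.5 % by mass), the oxygen-release tablets fall in Class 5.1.
Class 5.1 net quantity: (one 40.1 oz pack = 1138.84 g) + (two 438 g packs = 876 g) = 2014.84 g.
That is within the Class 5.1 road limit of 2.5 kg.
Class 4.1 quantity: three 917 g packs = 2.751 kg.
2.751 kg > 2.5 kg (road limit, Class 4.1) — over the limit.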